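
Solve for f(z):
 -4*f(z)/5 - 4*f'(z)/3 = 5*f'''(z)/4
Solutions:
 f(z) = C1*exp(-5^(1/3)*z*(-(27 + sqrt(1049))^(1/3) + 4*5^(1/3)/(27 + sqrt(1049))^(1/3))/15)*sin(sqrt(3)*5^(1/3)*z*(4*5^(1/3)/(27 + sqrt(1049))^(1/3) + (27 + sqrt(1049))^(1/3))/15) + C2*exp(-5^(1/3)*z*(-(27 + sqrt(1049))^(1/3) + 4*5^(1/3)/(27 + sqrt(1049))^(1/3))/15)*cos(sqrt(3)*5^(1/3)*z*(4*5^(1/3)/(27 + sqrt(1049))^(1/3) + (27 + sqrt(1049))^(1/3))/15) + C3*exp(2*5^(1/3)*z*(-(27 + sqrt(1049))^(1/3) + 4*5^(1/3)/(27 + sqrt(1049))^(1/3))/15)


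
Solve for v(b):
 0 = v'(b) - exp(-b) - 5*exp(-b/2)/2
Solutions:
 v(b) = C1 - exp(-b) - 5*exp(-b/2)


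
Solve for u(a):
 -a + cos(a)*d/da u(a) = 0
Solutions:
 u(a) = C1 + Integral(a/cos(a), a)


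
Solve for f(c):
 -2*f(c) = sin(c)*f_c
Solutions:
 f(c) = C1*(cos(c) + 1)/(cos(c) - 1)


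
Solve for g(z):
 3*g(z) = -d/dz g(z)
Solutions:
 g(z) = C1*exp(-3*z)


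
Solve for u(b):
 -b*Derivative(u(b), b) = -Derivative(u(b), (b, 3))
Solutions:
 u(b) = C1 + Integral(C2*airyai(b) + C3*airybi(b), b)


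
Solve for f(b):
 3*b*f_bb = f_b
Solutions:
 f(b) = C1 + C2*b^(4/3)


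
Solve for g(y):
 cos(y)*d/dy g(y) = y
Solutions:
 g(y) = C1 + Integral(y/cos(y), y)


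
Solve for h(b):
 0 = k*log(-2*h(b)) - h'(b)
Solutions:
 Integral(1/(log(-_y) + log(2)), (_y, h(b))) = C1 + b*k


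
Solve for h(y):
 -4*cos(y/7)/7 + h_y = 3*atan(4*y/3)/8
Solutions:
 h(y) = C1 + 3*y*atan(4*y/3)/8 - 9*log(16*y^2 + 9)/64 + 4*sin(y/7)


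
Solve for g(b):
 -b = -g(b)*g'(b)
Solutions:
 g(b) = -sqrt(C1 + b^2)
 g(b) = sqrt(C1 + b^2)


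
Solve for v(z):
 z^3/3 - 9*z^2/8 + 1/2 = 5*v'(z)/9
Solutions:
 v(z) = C1 + 3*z^4/20 - 27*z^3/40 + 9*z/10


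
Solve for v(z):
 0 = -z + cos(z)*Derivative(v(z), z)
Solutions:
 v(z) = C1 + Integral(z/cos(z), z)


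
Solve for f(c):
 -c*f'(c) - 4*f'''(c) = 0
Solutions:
 f(c) = C1 + Integral(C2*airyai(-2^(1/3)*c/2) + C3*airybi(-2^(1/3)*c/2), c)


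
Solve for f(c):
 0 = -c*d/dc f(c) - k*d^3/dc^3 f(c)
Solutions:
 f(c) = C1 + Integral(C2*airyai(c*(-1/k)^(1/3)) + C3*airybi(c*(-1/k)^(1/3)), c)


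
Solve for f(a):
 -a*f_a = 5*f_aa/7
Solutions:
 f(a) = C1 + C2*erf(sqrt(70)*a/10)


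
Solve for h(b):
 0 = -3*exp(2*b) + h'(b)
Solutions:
 h(b) = C1 + 3*exp(2*b)/2


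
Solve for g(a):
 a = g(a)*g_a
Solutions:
 g(a) = -sqrt(C1 + a^2)
 g(a) = sqrt(C1 + a^2)


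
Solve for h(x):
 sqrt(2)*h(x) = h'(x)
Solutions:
 h(x) = C1*exp(sqrt(2)*x)


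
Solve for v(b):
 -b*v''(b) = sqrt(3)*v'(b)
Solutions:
 v(b) = C1 + C2*b^(1 - sqrt(3))


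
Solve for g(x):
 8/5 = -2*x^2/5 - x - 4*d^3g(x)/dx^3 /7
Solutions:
 g(x) = C1 + C2*x + C3*x^2 - 7*x^5/600 - 7*x^4/96 - 7*x^3/15


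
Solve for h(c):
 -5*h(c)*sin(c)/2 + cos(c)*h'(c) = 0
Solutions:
 h(c) = C1/cos(c)^(5/2)


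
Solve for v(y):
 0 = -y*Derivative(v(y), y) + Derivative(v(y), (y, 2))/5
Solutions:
 v(y) = C1 + C2*erfi(sqrt(10)*y/2)


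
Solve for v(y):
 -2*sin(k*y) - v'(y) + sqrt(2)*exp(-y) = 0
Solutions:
 v(y) = C1 - sqrt(2)*exp(-y) + 2*cos(k*y)/k


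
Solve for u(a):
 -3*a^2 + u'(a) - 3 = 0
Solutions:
 u(a) = C1 + a^3 + 3*a


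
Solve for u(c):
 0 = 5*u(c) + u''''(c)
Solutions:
 u(c) = (C1*sin(sqrt(2)*5^(1/4)*c/2) + C2*cos(sqrt(2)*5^(1/4)*c/2))*exp(-sqrt(2)*5^(1/4)*c/2) + (C3*sin(sqrt(2)*5^(1/4)*c/2) + C4*cos(sqrt(2)*5^(1/4)*c/2))*exp(sqrt(2)*5^(1/4)*c/2)


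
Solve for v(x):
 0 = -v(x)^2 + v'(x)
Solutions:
 v(x) = -1/(C1 + x)


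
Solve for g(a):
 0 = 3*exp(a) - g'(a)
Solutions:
 g(a) = C1 + 3*exp(a)


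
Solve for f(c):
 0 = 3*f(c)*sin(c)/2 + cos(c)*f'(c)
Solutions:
 f(c) = C1*cos(c)^(3/2)


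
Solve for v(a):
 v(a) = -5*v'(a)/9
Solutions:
 v(a) = C1*exp(-9*a/5)


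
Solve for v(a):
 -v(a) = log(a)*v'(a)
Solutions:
 v(a) = C1*exp(-li(a))


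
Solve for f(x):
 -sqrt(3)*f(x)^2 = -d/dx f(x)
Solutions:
 f(x) = -1/(C1 + sqrt(3)*x)


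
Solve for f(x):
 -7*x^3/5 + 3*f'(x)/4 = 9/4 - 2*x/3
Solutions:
 f(x) = C1 + 7*x^4/15 - 4*x^2/9 + 3*x


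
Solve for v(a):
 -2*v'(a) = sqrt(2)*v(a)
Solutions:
 v(a) = C1*exp(-sqrt(2)*a/2)


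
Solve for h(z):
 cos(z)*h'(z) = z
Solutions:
 h(z) = C1 + Integral(z/cos(z), z)


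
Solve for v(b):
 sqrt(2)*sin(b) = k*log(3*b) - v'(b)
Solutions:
 v(b) = C1 + b*k*(log(b) - 1) + b*k*log(3) + sqrt(2)*cos(b)


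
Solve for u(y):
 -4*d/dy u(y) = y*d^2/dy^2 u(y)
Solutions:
 u(y) = C1 + C2/y^3


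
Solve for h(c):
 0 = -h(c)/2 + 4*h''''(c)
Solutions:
 h(c) = C1*exp(-2^(1/4)*c/2) + C2*exp(2^(1/4)*c/2) + C3*sin(2^(1/4)*c/2) + C4*cos(2^(1/4)*c/2)


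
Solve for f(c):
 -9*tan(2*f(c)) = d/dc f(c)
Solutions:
 f(c) = -asin(C1*exp(-18*c))/2 + pi/2
 f(c) = asin(C1*exp(-18*c))/2


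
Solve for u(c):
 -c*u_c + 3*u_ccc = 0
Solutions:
 u(c) = C1 + Integral(C2*airyai(3^(2/3)*c/3) + C3*airybi(3^(2/3)*c/3), c)


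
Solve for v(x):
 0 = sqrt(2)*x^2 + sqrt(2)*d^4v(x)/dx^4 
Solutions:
 v(x) = C1 + C2*x + C3*x^2 + C4*x^3 - x^6/360


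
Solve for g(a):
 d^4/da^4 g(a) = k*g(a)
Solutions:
 g(a) = C1*exp(-a*k^(1/4)) + C2*exp(a*k^(1/4)) + C3*exp(-I*a*k^(1/4)) + C4*exp(I*a*k^(1/4))


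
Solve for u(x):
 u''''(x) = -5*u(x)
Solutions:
 u(x) = (C1*sin(sqrt(2)*5^(1/4)*x/2) + C2*cos(sqrt(2)*5^(1/4)*x/2))*exp(-sqrt(2)*5^(1/4)*x/2) + (C3*sin(sqrt(2)*5^(1/4)*x/2) + C4*cos(sqrt(2)*5^(1/4)*x/2))*exp(sqrt(2)*5^(1/4)*x/2)


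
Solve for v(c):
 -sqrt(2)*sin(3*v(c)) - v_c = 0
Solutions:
 v(c) = -acos((-C1 - exp(6*sqrt(2)*c))/(C1 - exp(6*sqrt(2)*c)))/3 + 2*pi/3
 v(c) = acos((-C1 - exp(6*sqrt(2)*c))/(C1 - exp(6*sqrt(2)*c)))/3


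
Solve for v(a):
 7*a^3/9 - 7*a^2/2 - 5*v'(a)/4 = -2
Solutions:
 v(a) = C1 + 7*a^4/45 - 14*a^3/15 + 8*a/5


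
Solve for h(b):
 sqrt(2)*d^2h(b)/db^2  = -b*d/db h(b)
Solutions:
 h(b) = C1 + C2*erf(2^(1/4)*b/2)


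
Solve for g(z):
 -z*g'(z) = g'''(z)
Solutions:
 g(z) = C1 + Integral(C2*airyai(-z) + C3*airybi(-z), z)


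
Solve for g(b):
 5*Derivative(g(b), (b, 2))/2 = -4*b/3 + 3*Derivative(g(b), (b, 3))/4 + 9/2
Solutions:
 g(b) = C1 + C2*b + C3*exp(10*b/3) - 4*b^3/45 + 41*b^2/50


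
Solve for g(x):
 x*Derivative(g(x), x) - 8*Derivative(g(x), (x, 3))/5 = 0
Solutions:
 g(x) = C1 + Integral(C2*airyai(5^(1/3)*x/2) + C3*airybi(5^(1/3)*x/2), x)


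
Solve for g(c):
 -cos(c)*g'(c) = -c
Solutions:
 g(c) = C1 + Integral(c/cos(c), c)


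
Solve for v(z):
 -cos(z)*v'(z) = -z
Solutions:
 v(z) = C1 + Integral(z/cos(z), z)


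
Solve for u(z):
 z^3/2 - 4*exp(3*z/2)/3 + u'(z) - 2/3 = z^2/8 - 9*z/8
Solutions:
 u(z) = C1 - z^4/8 + z^3/24 - 9*z^2/16 + 2*z/3 + 8*exp(3*z/2)/9


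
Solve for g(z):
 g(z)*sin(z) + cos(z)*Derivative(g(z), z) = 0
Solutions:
 g(z) = C1*cos(z)


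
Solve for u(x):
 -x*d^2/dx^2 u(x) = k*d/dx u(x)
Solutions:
 u(x) = C1 + x^(1 - re(k))*(C2*sin(log(x)*Abs(im(k))) + C3*cos(log(x)*im(k)))


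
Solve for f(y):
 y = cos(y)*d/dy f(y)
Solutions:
 f(y) = C1 + Integral(y/cos(y), y)


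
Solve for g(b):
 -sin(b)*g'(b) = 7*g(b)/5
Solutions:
 g(b) = C1*(cos(b) + 1)^(7/10)/(cos(b) - 1)^(7/10)


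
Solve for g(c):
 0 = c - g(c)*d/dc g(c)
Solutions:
 g(c) = -sqrt(C1 + c^2)
 g(c) = sqrt(C1 + c^2)


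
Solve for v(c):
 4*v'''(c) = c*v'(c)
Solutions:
 v(c) = C1 + Integral(C2*airyai(2^(1/3)*c/2) + C3*airybi(2^(1/3)*c/2), c)


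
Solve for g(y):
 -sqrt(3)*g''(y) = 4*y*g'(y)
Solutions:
 g(y) = C1 + C2*erf(sqrt(2)*3^(3/4)*y/3)


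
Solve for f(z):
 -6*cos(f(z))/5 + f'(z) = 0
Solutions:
 -6*z/5 - log(sin(f(z)) - 1)/2 + log(sin(f(z)) + 1)/2 = C1


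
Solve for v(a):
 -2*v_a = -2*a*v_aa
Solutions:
 v(a) = C1 + C2*a^2


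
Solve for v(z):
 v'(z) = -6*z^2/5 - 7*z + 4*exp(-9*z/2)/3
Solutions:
 v(z) = C1 - 2*z^3/5 - 7*z^2/2 - 8*exp(-9*z/2)/27


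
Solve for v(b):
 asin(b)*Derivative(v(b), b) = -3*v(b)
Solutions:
 v(b) = C1*exp(-3*Integral(1/asin(b), b))


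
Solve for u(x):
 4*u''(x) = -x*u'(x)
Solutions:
 u(x) = C1 + C2*erf(sqrt(2)*x/4)


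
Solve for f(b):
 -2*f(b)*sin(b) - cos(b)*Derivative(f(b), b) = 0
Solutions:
 f(b) = C1*cos(b)^2


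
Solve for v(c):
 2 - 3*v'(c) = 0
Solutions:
 v(c) = C1 + 2*c/3


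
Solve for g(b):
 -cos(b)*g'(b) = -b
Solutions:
 g(b) = C1 + Integral(b/cos(b), b)


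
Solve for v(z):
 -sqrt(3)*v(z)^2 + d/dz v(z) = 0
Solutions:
 v(z) = -1/(C1 + sqrt(3)*z)


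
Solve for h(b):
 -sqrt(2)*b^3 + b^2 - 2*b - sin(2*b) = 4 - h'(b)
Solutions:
 h(b) = C1 + sqrt(2)*b^4/4 - b^3/3 + b^2 + 4*b - cos(2*b)/2


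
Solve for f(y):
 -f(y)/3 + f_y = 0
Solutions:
 f(y) = C1*exp(y/3)


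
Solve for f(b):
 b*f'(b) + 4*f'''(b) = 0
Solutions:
 f(b) = C1 + Integral(C2*airyai(-2^(1/3)*b/2) + C3*airybi(-2^(1/3)*b/2), b)


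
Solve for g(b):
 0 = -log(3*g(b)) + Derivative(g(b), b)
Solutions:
 -Integral(1/(log(_y) + log(3)), (_y, g(b))) = C1 - b


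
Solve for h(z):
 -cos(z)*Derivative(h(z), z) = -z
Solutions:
 h(z) = C1 + Integral(z/cos(z), z)


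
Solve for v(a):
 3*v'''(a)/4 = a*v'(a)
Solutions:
 v(a) = C1 + Integral(C2*airyai(6^(2/3)*a/3) + C3*airybi(6^(2/3)*a/3), a)


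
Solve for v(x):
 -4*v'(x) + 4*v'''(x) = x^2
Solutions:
 v(x) = C1 + C2*exp(-x) + C3*exp(x) - x^3/12 - x/2


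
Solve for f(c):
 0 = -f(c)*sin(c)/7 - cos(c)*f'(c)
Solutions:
 f(c) = C1*cos(c)^(1/7)


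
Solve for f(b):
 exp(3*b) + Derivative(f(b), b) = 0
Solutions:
 f(b) = C1 - exp(3*b)/3


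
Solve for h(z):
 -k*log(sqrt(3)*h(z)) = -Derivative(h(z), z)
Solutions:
 Integral(1/(2*log(_y) + log(3)), (_y, h(z))) = C1 + k*z/2


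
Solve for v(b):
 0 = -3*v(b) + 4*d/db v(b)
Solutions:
 v(b) = C1*exp(3*b/4)


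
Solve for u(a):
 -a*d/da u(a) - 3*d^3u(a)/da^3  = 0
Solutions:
 u(a) = C1 + Integral(C2*airyai(-3^(2/3)*a/3) + C3*airybi(-3^(2/3)*a/3), a)


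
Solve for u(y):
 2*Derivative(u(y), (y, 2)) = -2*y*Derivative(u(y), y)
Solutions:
 u(y) = C1 + C2*erf(sqrt(2)*y/2)


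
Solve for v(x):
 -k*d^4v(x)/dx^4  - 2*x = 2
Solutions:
 v(x) = C1 + C2*x + C3*x^2 + C4*x^3 - x^5/(60*k) - x^4/(12*k)


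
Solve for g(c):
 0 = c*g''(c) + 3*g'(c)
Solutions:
 g(c) = C1 + C2/c^2


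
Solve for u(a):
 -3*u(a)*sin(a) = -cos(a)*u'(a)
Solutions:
 u(a) = C1/cos(a)^3


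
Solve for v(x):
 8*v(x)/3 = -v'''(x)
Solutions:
 v(x) = C3*exp(-2*3^(2/3)*x/3) + (C1*sin(3^(1/6)*x) + C2*cos(3^(1/6)*x))*exp(3^(2/3)*x/3)


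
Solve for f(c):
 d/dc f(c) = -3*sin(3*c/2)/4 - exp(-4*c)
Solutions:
 f(c) = C1 + cos(3*c/2)/2 + exp(-4*c)/4


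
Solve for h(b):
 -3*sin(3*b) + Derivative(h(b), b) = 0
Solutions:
 h(b) = C1 - cos(3*b)


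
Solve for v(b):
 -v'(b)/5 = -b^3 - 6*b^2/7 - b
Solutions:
 v(b) = C1 + 5*b^4/4 + 10*b^3/7 + 5*b^2/2


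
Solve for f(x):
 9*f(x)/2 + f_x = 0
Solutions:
 f(x) = C1*exp(-9*x/2)


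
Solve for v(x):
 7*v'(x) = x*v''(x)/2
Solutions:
 v(x) = C1 + C2*x^15


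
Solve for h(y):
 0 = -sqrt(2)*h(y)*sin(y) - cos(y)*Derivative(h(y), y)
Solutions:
 h(y) = C1*cos(y)^(sqrt(2))


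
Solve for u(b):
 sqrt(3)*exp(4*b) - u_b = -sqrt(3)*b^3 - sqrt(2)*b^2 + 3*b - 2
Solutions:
 u(b) = C1 + sqrt(3)*b^4/4 + sqrt(2)*b^3/3 - 3*b^2/2 + 2*b + sqrt(3)*exp(4*b)/4


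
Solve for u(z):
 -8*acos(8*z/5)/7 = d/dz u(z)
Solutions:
 u(z) = C1 - 8*z*acos(8*z/5)/7 + sqrt(25 - 64*z^2)/7


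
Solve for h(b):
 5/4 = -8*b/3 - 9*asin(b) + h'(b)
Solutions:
 h(b) = C1 + 4*b^2/3 + 9*b*asin(b) + 5*b/4 + 9*sqrt(1 - b^2)


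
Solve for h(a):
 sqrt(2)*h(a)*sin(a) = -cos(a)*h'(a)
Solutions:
 h(a) = C1*cos(a)^(sqrt(2))


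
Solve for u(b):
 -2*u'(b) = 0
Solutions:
 u(b) = C1


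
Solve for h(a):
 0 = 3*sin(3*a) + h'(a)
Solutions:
 h(a) = C1 + cos(3*a)


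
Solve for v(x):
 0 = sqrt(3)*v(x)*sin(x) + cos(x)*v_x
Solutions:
 v(x) = C1*cos(x)^(sqrt(3))


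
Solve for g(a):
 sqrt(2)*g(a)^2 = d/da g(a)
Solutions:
 g(a) = -1/(C1 + sqrt(2)*a)


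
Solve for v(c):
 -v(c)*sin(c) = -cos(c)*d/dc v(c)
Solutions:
 v(c) = C1/cos(c)


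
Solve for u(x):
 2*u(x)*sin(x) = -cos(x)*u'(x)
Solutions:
 u(x) = C1*cos(x)^2


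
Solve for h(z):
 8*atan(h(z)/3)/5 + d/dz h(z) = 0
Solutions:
 Integral(1/atan(_y/3), (_y, h(z))) = C1 - 8*z/5


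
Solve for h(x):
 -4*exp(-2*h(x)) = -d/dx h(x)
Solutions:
 h(x) = log(-sqrt(C1 + 8*x))
 h(x) = log(C1 + 8*x)/2


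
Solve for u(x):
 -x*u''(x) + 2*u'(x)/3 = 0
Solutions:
 u(x) = C1 + C2*x^(5/3)


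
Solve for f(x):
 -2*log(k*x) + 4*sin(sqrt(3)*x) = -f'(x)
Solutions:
 f(x) = C1 + 2*x*log(k*x) - 2*x + 4*sqrt(3)*cos(sqrt(3)*x)/3


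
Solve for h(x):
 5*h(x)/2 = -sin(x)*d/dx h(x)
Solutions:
 h(x) = C1*(cos(x) + 1)^(5/4)/(cos(x) - 1)^(5/4)


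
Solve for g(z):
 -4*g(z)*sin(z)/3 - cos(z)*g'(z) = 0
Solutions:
 g(z) = C1*cos(z)^(4/3)


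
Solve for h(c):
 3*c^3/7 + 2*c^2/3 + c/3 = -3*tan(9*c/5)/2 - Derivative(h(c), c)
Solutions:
 h(c) = C1 - 3*c^4/28 - 2*c^3/9 - c^2/6 + 5*log(cos(9*c/5))/6


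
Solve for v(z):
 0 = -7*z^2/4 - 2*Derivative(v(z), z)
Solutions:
 v(z) = C1 - 7*z^3/24


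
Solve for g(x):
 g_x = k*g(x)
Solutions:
 g(x) = C1*exp(k*x)


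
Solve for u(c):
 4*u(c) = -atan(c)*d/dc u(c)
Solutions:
 u(c) = C1*exp(-4*Integral(1/atan(c), c))


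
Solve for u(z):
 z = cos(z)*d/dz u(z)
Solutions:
 u(z) = C1 + Integral(z/cos(z), z)


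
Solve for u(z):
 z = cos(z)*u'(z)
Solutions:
 u(z) = C1 + Integral(z/cos(z), z)


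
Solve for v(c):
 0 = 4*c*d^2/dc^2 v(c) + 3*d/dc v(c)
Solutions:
 v(c) = C1 + C2*c^(1/4)


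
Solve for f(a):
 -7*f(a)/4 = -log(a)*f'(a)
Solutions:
 f(a) = C1*exp(7*li(a)/4)


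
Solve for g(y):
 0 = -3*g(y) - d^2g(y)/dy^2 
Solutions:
 g(y) = C1*sin(sqrt(3)*y) + C2*cos(sqrt(3)*y)


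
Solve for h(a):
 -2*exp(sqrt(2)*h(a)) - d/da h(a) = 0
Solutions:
 h(a) = sqrt(2)*(2*log(1/(C1 + 2*a)) - log(2))/4


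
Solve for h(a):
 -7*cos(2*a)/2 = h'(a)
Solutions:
 h(a) = C1 - 7*sin(2*a)/4


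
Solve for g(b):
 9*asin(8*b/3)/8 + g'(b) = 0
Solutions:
 g(b) = C1 - 9*b*asin(8*b/3)/8 - 9*sqrt(9 - 64*b^2)/64


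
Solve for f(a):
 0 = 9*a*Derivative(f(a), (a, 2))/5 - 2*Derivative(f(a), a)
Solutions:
 f(a) = C1 + C2*a^(19/9)


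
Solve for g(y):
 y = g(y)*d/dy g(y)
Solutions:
 g(y) = -sqrt(C1 + y^2)
 g(y) = sqrt(C1 + y^2)


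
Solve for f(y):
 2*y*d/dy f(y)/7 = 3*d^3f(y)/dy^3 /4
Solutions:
 f(y) = C1 + Integral(C2*airyai(2*21^(2/3)*y/21) + C3*airybi(2*21^(2/3)*y/21), y)


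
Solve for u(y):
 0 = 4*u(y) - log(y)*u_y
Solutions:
 u(y) = C1*exp(4*li(y))


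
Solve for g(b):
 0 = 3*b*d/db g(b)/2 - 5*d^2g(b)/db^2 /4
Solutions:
 g(b) = C1 + C2*erfi(sqrt(15)*b/5)


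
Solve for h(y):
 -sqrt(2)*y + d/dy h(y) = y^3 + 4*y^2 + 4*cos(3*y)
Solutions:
 h(y) = C1 + y^4/4 + 4*y^3/3 + sqrt(2)*y^2/2 + 4*sin(3*y)/3


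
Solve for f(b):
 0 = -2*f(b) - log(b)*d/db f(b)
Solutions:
 f(b) = C1*exp(-2*li(b))


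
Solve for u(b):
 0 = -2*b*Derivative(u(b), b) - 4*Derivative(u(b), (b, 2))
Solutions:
 u(b) = C1 + C2*erf(b/2)


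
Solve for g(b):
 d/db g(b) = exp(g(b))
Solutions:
 g(b) = log(-1/(C1 + b))


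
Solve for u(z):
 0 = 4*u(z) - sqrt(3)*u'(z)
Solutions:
 u(z) = C1*exp(4*sqrt(3)*z/3)


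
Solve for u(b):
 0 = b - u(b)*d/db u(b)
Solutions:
 u(b) = -sqrt(C1 + b^2)
 u(b) = sqrt(C1 + b^2)


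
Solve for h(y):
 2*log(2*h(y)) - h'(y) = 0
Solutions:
 -Integral(1/(log(_y) + log(2)), (_y, h(y)))/2 = C1 - y


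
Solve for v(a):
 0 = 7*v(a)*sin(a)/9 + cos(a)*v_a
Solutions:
 v(a) = C1*cos(a)^(7/9)


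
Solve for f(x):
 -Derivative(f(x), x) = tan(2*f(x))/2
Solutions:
 f(x) = -asin(C1*exp(-x))/2 + pi/2
 f(x) = asin(C1*exp(-x))/2


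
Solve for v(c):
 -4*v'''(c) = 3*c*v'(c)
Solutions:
 v(c) = C1 + Integral(C2*airyai(-6^(1/3)*c/2) + C3*airybi(-6^(1/3)*c/2), c)


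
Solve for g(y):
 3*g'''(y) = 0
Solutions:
 g(y) = C1 + C2*y + C3*y^2


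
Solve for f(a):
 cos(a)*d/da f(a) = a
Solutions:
 f(a) = C1 + Integral(a/cos(a), a)


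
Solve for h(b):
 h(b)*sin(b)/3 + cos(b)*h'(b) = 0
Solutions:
 h(b) = C1*cos(b)^(1/3)


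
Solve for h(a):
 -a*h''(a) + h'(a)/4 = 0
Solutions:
 h(a) = C1 + C2*a^(5/4)


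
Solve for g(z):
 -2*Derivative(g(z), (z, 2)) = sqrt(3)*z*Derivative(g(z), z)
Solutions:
 g(z) = C1 + C2*erf(3^(1/4)*z/2)


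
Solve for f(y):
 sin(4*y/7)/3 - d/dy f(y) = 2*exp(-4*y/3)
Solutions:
 f(y) = C1 - 7*cos(4*y/7)/12 + 3*exp(-4*y/3)/2


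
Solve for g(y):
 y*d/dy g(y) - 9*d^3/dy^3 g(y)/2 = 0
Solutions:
 g(y) = C1 + Integral(C2*airyai(6^(1/3)*y/3) + C3*airybi(6^(1/3)*y/3), y)


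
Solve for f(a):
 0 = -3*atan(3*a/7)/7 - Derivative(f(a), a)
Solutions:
 f(a) = C1 - 3*a*atan(3*a/7)/7 + log(9*a^2 + 49)/2


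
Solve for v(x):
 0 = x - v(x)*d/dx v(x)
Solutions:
 v(x) = -sqrt(C1 + x^2)
 v(x) = sqrt(C1 + x^2)


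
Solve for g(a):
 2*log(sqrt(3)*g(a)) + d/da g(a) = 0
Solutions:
 Integral(1/(2*log(_y) + log(3)), (_y, g(a))) = C1 - a


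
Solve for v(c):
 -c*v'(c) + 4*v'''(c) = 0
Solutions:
 v(c) = C1 + Integral(C2*airyai(2^(1/3)*c/2) + C3*airybi(2^(1/3)*c/2), c)


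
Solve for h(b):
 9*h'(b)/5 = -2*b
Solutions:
 h(b) = C1 - 5*b^2/9


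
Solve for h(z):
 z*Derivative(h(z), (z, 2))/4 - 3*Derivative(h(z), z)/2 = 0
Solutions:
 h(z) = C1 + C2*z^7


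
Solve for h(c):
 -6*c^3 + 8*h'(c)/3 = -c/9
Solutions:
 h(c) = C1 + 9*c^4/16 - c^2/48


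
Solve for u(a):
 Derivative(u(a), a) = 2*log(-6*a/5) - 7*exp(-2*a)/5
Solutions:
 u(a) = C1 + 2*a*log(-a) + 2*a*(-log(5) - 1 + log(6)) + 7*exp(-2*a)/10


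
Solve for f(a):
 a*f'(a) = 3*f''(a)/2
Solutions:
 f(a) = C1 + C2*erfi(sqrt(3)*a/3)


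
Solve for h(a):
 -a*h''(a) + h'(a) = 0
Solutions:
 h(a) = C1 + C2*a^2


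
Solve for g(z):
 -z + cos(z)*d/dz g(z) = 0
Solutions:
 g(z) = C1 + Integral(z/cos(z), z)


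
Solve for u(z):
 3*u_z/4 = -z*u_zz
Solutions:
 u(z) = C1 + C2*z^(1/4)


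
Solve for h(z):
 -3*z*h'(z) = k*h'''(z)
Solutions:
 h(z) = C1 + Integral(C2*airyai(3^(1/3)*z*(-1/k)^(1/3)) + C3*airybi(3^(1/3)*z*(-1/k)^(1/3)), z)


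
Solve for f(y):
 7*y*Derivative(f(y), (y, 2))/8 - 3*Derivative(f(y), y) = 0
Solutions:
 f(y) = C1 + C2*y^(31/7)


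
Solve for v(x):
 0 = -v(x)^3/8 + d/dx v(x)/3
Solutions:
 v(x) = -2*sqrt(-1/(C1 + 3*x))
 v(x) = 2*sqrt(-1/(C1 + 3*x))


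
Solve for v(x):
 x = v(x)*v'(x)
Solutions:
 v(x) = -sqrt(C1 + x^2)
 v(x) = sqrt(C1 + x^2)


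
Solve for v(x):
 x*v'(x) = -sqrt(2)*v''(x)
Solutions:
 v(x) = C1 + C2*erf(2^(1/4)*x/2)


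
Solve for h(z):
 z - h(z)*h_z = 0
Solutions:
 h(z) = -sqrt(C1 + z^2)
 h(z) = sqrt(C1 + z^2)


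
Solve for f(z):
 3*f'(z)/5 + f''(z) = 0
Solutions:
 f(z) = C1 + C2*exp(-3*z/5)


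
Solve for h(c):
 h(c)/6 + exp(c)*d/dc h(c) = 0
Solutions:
 h(c) = C1*exp(exp(-c)/6)


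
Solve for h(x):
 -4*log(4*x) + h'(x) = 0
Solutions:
 h(x) = C1 + 4*x*log(x) - 4*x + x*log(256)


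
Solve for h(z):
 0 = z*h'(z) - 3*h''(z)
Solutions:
 h(z) = C1 + C2*erfi(sqrt(6)*z/6)


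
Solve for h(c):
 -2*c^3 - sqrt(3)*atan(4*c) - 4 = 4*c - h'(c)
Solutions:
 h(c) = C1 + c^4/2 + 2*c^2 + 4*c + sqrt(3)*(c*atan(4*c) - log(16*c^2 + 1)/8)


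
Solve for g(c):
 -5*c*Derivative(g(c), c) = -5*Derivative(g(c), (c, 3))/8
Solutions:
 g(c) = C1 + Integral(C2*airyai(2*c) + C3*airybi(2*c), c)


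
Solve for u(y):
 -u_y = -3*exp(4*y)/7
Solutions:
 u(y) = C1 + 3*exp(4*y)/28


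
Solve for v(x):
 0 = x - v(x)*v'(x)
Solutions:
 v(x) = -sqrt(C1 + x^2)
 v(x) = sqrt(C1 + x^2)


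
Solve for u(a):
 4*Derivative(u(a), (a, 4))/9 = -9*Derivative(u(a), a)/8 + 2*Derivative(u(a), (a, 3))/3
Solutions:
 u(a) = C1 + C2*exp(a*(4/(9*sqrt(65) + 73)^(1/3) + 4 + (9*sqrt(65) + 73)^(1/3))/8)*sin(sqrt(3)*a*(-(9*sqrt(65) + 73)^(1/3) + 4/(9*sqrt(65) + 73)^(1/3))/8) + C3*exp(a*(4/(9*sqrt(65) + 73)^(1/3) + 4 + (9*sqrt(65) + 73)^(1/3))/8)*cos(sqrt(3)*a*(-(9*sqrt(65) + 73)^(1/3) + 4/(9*sqrt(65) + 73)^(1/3))/8) + C4*exp(a*(-(9*sqrt(65) + 73)^(1/3)/4 - 1/(9*sqrt(65) + 73)^(1/3) + 1/2))


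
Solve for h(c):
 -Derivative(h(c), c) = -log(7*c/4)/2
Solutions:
 h(c) = C1 + c*log(c)/2 - c*log(2) - c/2 + c*log(7)/2


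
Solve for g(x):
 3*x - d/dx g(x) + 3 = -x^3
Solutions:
 g(x) = C1 + x^4/4 + 3*x^2/2 + 3*x


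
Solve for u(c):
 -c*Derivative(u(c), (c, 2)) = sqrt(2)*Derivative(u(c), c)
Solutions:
 u(c) = C1 + C2*c^(1 - sqrt(2))


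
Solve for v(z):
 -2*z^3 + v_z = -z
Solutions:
 v(z) = C1 + z^4/2 - z^2/2


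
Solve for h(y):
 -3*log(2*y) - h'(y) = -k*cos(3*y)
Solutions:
 h(y) = C1 + k*sin(3*y)/3 - 3*y*log(y) - 3*y*log(2) + 3*y


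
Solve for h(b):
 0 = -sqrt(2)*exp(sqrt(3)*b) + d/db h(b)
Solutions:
 h(b) = C1 + sqrt(6)*exp(sqrt(3)*b)/3


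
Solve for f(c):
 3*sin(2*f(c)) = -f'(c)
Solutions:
 f(c) = pi - acos((-C1 - exp(12*c))/(C1 - exp(12*c)))/2
 f(c) = acos((-C1 - exp(12*c))/(C1 - exp(12*c)))/2


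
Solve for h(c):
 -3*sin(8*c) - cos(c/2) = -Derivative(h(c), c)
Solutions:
 h(c) = C1 + 2*sin(c/2) - 3*cos(8*c)/8


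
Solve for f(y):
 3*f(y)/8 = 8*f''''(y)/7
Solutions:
 f(y) = C1*exp(-sqrt(2)*21^(1/4)*y/4) + C2*exp(sqrt(2)*21^(1/4)*y/4) + C3*sin(sqrt(2)*21^(1/4)*y/4) + C4*cos(sqrt(2)*21^(1/4)*y/4)


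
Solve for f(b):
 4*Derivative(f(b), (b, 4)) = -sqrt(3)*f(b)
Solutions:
 f(b) = (C1*sin(3^(1/8)*b/2) + C2*cos(3^(1/8)*b/2))*exp(-3^(1/8)*b/2) + (C3*sin(3^(1/8)*b/2) + C4*cos(3^(1/8)*b/2))*exp(3^(1/8)*b/2)


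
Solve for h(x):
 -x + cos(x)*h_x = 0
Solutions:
 h(x) = C1 + Integral(x/cos(x), x)


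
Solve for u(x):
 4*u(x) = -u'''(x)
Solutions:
 u(x) = C3*exp(-2^(2/3)*x) + (C1*sin(2^(2/3)*sqrt(3)*x/2) + C2*cos(2^(2/3)*sqrt(3)*x/2))*exp(2^(2/3)*x/2)


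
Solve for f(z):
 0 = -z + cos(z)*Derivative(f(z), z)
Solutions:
 f(z) = C1 + Integral(z/cos(z), z)


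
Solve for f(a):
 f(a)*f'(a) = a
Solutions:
 f(a) = -sqrt(C1 + a^2)
 f(a) = sqrt(C1 + a^2)


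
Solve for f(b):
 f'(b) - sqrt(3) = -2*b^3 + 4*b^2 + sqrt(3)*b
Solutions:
 f(b) = C1 - b^4/2 + 4*b^3/3 + sqrt(3)*b^2/2 + sqrt(3)*b


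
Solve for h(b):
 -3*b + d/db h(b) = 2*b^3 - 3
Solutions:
 h(b) = C1 + b^4/2 + 3*b^2/2 - 3*b


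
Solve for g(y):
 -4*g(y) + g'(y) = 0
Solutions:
 g(y) = C1*exp(4*y)


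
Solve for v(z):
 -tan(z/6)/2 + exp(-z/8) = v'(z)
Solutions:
 v(z) = C1 - 3*log(tan(z/6)^2 + 1)/2 - 8*exp(-z/8)


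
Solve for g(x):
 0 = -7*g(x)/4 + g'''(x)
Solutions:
 g(x) = C3*exp(14^(1/3)*x/2) + (C1*sin(14^(1/3)*sqrt(3)*x/4) + C2*cos(14^(1/3)*sqrt(3)*x/4))*exp(-14^(1/3)*x/4)


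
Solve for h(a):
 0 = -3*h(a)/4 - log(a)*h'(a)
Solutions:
 h(a) = C1*exp(-3*li(a)/4)


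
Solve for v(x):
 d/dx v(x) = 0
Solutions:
 v(x) = C1


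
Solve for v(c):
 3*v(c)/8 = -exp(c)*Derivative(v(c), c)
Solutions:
 v(c) = C1*exp(3*exp(-c)/8)


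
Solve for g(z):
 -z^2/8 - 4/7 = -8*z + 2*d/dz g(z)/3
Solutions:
 g(z) = C1 - z^3/16 + 6*z^2 - 6*z/7


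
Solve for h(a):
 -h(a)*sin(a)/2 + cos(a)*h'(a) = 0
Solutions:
 h(a) = C1/sqrt(cos(a))


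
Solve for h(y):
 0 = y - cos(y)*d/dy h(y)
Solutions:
 h(y) = C1 + Integral(y/cos(y), y)


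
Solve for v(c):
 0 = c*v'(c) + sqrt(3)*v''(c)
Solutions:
 v(c) = C1 + C2*erf(sqrt(2)*3^(3/4)*c/6)


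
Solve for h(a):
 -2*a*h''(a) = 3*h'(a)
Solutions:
 h(a) = C1 + C2/sqrt(a)


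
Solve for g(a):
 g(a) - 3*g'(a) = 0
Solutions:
 g(a) = C1*exp(a/3)


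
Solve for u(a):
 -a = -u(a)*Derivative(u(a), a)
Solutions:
 u(a) = -sqrt(C1 + a^2)
 u(a) = sqrt(C1 + a^2)


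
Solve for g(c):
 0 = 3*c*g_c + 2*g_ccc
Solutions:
 g(c) = C1 + Integral(C2*airyai(-2^(2/3)*3^(1/3)*c/2) + C3*airybi(-2^(2/3)*3^(1/3)*c/2), c)


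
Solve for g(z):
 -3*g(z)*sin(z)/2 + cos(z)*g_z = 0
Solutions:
 g(z) = C1/cos(z)^(3/2)


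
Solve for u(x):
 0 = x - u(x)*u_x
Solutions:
 u(x) = -sqrt(C1 + x^2)
 u(x) = sqrt(C1 + x^2)


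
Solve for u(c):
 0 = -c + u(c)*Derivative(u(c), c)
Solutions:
 u(c) = -sqrt(C1 + c^2)
 u(c) = sqrt(C1 + c^2)


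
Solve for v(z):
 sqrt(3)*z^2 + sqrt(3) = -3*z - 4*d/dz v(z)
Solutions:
 v(z) = C1 - sqrt(3)*z^3/12 - 3*z^2/8 - sqrt(3)*z/4


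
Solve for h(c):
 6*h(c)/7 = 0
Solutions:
 h(c) = 0


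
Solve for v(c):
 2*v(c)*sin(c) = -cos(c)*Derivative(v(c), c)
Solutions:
 v(c) = C1*cos(c)^2


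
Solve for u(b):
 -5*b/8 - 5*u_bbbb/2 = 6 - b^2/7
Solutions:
 u(b) = C1 + C2*b + C3*b^2 + C4*b^3 + b^6/6300 - b^5/480 - b^4/10


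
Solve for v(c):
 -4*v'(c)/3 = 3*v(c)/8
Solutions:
 v(c) = C1*exp(-9*c/32)


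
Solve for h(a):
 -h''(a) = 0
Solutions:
 h(a) = C1 + C2*a


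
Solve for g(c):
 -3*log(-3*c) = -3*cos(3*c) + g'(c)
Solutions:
 g(c) = C1 - 3*c*log(-c) - 3*c*log(3) + 3*c + sin(3*c)


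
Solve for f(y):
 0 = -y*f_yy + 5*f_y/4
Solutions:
 f(y) = C1 + C2*y^(9/4)


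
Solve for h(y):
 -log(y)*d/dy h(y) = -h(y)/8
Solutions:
 h(y) = C1*exp(li(y)/8)


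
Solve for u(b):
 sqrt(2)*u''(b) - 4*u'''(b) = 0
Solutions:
 u(b) = C1 + C2*b + C3*exp(sqrt(2)*b/4)


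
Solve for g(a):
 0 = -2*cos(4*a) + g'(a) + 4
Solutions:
 g(a) = C1 - 4*a + sin(4*a)/2


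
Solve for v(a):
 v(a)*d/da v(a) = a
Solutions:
 v(a) = -sqrt(C1 + a^2)
 v(a) = sqrt(C1 + a^2)


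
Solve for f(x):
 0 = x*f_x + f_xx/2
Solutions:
 f(x) = C1 + C2*erf(x)


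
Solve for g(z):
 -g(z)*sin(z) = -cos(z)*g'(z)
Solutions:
 g(z) = C1/cos(z)


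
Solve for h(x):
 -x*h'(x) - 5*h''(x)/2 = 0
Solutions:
 h(x) = C1 + C2*erf(sqrt(5)*x/5)


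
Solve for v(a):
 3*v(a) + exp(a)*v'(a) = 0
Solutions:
 v(a) = C1*exp(3*exp(-a))


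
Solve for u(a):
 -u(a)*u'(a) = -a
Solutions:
 u(a) = -sqrt(C1 + a^2)
 u(a) = sqrt(C1 + a^2)


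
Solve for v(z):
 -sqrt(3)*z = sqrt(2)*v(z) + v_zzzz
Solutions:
 v(z) = -sqrt(6)*z/2 + (C1*sin(2^(5/8)*z/2) + C2*cos(2^(5/8)*z/2))*exp(-2^(5/8)*z/2) + (C3*sin(2^(5/8)*z/2) + C4*cos(2^(5/8)*z/2))*exp(2^(5/8)*z/2)


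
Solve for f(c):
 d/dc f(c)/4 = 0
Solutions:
 f(c) = C1


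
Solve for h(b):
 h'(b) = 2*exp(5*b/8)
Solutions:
 h(b) = C1 + 16*exp(5*b/8)/5


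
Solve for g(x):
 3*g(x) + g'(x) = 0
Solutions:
 g(x) = C1*exp(-3*x)


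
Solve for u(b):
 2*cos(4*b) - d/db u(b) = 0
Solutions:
 u(b) = C1 + sin(4*b)/2


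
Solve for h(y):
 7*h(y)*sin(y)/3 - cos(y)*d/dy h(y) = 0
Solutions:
 h(y) = C1/cos(y)^(7/3)


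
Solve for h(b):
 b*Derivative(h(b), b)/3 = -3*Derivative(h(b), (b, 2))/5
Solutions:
 h(b) = C1 + C2*erf(sqrt(10)*b/6)


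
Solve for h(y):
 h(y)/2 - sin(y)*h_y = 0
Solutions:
 h(y) = C1*(cos(y) - 1)^(1/4)/(cos(y) + 1)^(1/4)


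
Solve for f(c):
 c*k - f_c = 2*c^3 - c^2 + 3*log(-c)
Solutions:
 f(c) = C1 - c^4/2 + c^3/3 + c^2*k/2 - 3*c*log(-c) + 3*c


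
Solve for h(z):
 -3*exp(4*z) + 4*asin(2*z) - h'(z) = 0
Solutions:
 h(z) = C1 + 4*z*asin(2*z) + 2*sqrt(1 - 4*z^2) - 3*exp(4*z)/4


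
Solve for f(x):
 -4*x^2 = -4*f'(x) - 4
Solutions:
 f(x) = C1 + x^3/3 - x


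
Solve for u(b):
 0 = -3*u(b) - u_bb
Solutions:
 u(b) = C1*sin(sqrt(3)*b) + C2*cos(sqrt(3)*b)


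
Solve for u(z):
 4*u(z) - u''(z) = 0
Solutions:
 u(z) = C1*exp(-2*z) + C2*exp(2*z)


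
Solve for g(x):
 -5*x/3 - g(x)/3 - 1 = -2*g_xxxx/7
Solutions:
 g(x) = C1*exp(-6^(3/4)*7^(1/4)*x/6) + C2*exp(6^(3/4)*7^(1/4)*x/6) + C3*sin(6^(3/4)*7^(1/4)*x/6) + C4*cos(6^(3/4)*7^(1/4)*x/6) - 5*x - 3


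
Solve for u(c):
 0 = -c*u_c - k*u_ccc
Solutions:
 u(c) = C1 + Integral(C2*airyai(c*(-1/k)^(1/3)) + C3*airybi(c*(-1/k)^(1/3)), c)


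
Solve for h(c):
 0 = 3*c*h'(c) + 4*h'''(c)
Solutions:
 h(c) = C1 + Integral(C2*airyai(-6^(1/3)*c/2) + C3*airybi(-6^(1/3)*c/2), c)


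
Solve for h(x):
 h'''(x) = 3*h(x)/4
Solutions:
 h(x) = C3*exp(6^(1/3)*x/2) + (C1*sin(2^(1/3)*3^(5/6)*x/4) + C2*cos(2^(1/3)*3^(5/6)*x/4))*exp(-6^(1/3)*x/4)


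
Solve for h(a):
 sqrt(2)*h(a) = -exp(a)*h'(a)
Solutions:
 h(a) = C1*exp(sqrt(2)*exp(-a))


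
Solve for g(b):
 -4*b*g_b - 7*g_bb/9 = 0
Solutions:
 g(b) = C1 + C2*erf(3*sqrt(14)*b/7)


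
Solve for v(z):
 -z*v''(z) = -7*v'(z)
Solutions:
 v(z) = C1 + C2*z^8


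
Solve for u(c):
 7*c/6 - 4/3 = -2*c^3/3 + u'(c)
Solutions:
 u(c) = C1 + c^4/6 + 7*c^2/12 - 4*c/3


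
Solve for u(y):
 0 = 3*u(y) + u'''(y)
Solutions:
 u(y) = C3*exp(-3^(1/3)*y) + (C1*sin(3^(5/6)*y/2) + C2*cos(3^(5/6)*y/2))*exp(3^(1/3)*y/2)


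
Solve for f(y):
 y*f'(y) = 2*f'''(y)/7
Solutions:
 f(y) = C1 + Integral(C2*airyai(2^(2/3)*7^(1/3)*y/2) + C3*airybi(2^(2/3)*7^(1/3)*y/2), y)


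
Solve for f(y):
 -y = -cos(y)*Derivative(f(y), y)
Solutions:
 f(y) = C1 + Integral(y/cos(y), y)


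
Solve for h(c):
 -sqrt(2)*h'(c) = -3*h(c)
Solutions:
 h(c) = C1*exp(3*sqrt(2)*c/2)


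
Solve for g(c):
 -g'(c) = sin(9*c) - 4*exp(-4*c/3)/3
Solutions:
 g(c) = C1 + cos(9*c)/9 - 1/exp(c)^(4/3)


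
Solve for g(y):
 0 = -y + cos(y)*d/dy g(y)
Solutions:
 g(y) = C1 + Integral(y/cos(y), y)


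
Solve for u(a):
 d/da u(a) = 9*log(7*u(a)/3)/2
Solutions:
 2*Integral(1/(-log(_y) - log(7) + log(3)), (_y, u(a)))/9 = C1 - a


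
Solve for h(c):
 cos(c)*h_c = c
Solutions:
 h(c) = C1 + Integral(c/cos(c), c)


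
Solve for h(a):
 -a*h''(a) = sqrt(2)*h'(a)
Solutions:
 h(a) = C1 + C2*a^(1 - sqrt(2))


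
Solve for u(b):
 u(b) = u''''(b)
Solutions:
 u(b) = C1*exp(-b) + C2*exp(b) + C3*sin(b) + C4*cos(b)


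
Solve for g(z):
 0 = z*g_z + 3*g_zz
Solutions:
 g(z) = C1 + C2*erf(sqrt(6)*z/6)


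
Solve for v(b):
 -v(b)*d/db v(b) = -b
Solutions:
 v(b) = -sqrt(C1 + b^2)
 v(b) = sqrt(C1 + b^2)


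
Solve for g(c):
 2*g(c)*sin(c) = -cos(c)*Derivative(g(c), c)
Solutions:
 g(c) = C1*cos(c)^2


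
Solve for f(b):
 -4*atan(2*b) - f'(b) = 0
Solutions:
 f(b) = C1 - 4*b*atan(2*b) + log(4*b^2 + 1)


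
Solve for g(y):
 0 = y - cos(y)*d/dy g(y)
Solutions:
 g(y) = C1 + Integral(y/cos(y), y)


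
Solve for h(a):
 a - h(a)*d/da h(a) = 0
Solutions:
 h(a) = -sqrt(C1 + a^2)
 h(a) = sqrt(C1 + a^2)


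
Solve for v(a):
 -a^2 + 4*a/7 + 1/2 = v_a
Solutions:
 v(a) = C1 - a^3/3 + 2*a^2/7 + a/2


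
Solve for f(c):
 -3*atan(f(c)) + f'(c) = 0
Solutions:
 Integral(1/atan(_y), (_y, f(c))) = C1 + 3*c


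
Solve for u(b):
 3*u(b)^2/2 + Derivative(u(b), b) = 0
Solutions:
 u(b) = 2/(C1 + 3*b)


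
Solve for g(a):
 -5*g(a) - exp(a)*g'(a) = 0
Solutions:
 g(a) = C1*exp(5*exp(-a))


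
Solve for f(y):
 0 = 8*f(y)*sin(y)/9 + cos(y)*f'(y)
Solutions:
 f(y) = C1*cos(y)^(8/9)


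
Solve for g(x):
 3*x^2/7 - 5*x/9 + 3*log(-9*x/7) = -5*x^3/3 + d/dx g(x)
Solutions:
 g(x) = C1 + 5*x^4/12 + x^3/7 - 5*x^2/18 + 3*x*log(-x) + 3*x*(-log(7) - 1 + 2*log(3))


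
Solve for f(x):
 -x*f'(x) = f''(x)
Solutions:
 f(x) = C1 + C2*erf(sqrt(2)*x/2)


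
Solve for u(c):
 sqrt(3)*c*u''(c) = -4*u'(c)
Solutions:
 u(c) = C1 + C2*c^(1 - 4*sqrt(3)/3)


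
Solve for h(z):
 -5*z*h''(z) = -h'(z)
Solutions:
 h(z) = C1 + C2*z^(6/5)


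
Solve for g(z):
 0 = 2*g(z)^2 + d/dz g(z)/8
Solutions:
 g(z) = 1/(C1 + 16*z)


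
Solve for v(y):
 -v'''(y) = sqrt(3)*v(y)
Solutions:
 v(y) = C3*exp(-3^(1/6)*y) + (C1*sin(3^(2/3)*y/2) + C2*cos(3^(2/3)*y/2))*exp(3^(1/6)*y/2)


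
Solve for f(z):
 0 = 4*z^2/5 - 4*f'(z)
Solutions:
 f(z) = C1 + z^3/15


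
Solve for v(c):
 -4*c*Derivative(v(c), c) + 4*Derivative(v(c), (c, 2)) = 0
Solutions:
 v(c) = C1 + C2*erfi(sqrt(2)*c/2)


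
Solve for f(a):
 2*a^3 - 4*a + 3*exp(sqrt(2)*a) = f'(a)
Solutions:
 f(a) = C1 + a^4/2 - 2*a^2 + 3*sqrt(2)*exp(sqrt(2)*a)/2


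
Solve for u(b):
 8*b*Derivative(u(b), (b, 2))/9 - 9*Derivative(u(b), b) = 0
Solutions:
 u(b) = C1 + C2*b^(89/8)


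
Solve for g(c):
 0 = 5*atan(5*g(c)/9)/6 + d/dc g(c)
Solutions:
 Integral(1/atan(5*_y/9), (_y, g(c))) = C1 - 5*c/6


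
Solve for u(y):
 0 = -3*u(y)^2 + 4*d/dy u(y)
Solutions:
 u(y) = -4/(C1 + 3*y)


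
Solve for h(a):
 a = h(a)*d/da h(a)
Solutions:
 h(a) = -sqrt(C1 + a^2)
 h(a) = sqrt(C1 + a^2)


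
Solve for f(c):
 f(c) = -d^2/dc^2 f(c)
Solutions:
 f(c) = C1*sin(c) + C2*cos(c)


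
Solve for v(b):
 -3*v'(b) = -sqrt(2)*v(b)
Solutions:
 v(b) = C1*exp(sqrt(2)*b/3)


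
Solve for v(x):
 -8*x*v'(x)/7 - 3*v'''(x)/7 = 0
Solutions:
 v(x) = C1 + Integral(C2*airyai(-2*3^(2/3)*x/3) + C3*airybi(-2*3^(2/3)*x/3), x)


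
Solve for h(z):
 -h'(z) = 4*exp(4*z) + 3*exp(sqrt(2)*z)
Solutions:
 h(z) = C1 - exp(4*z) - 3*sqrt(2)*exp(sqrt(2)*z)/2


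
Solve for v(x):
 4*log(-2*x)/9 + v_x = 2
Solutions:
 v(x) = C1 - 4*x*log(-x)/9 + 2*x*(11 - 2*log(2))/9


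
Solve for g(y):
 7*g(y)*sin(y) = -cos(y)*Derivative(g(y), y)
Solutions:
 g(y) = C1*cos(y)^7


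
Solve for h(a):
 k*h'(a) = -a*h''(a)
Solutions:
 h(a) = C1 + a^(1 - re(k))*(C2*sin(log(a)*Abs(im(k))) + C3*cos(log(a)*im(k)))


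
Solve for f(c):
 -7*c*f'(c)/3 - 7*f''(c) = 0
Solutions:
 f(c) = C1 + C2*erf(sqrt(6)*c/6)


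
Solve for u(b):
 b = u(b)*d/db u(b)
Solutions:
 u(b) = -sqrt(C1 + b^2)
 u(b) = sqrt(C1 + b^2)


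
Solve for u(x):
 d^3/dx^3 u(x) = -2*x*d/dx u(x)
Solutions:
 u(x) = C1 + Integral(C2*airyai(-2^(1/3)*x) + C3*airybi(-2^(1/3)*x), x)


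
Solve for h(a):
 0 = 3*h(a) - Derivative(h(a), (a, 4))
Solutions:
 h(a) = C1*exp(-3^(1/4)*a) + C2*exp(3^(1/4)*a) + C3*sin(3^(1/4)*a) + C4*cos(3^(1/4)*a)


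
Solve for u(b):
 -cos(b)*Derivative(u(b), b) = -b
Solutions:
 u(b) = C1 + Integral(b/cos(b), b)


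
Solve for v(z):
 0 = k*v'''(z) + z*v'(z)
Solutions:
 v(z) = C1 + Integral(C2*airyai(z*(-1/k)^(1/3)) + C3*airybi(z*(-1/k)^(1/3)), z)


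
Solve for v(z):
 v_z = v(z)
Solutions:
 v(z) = C1*exp(z)


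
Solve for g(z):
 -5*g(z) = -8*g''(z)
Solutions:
 g(z) = C1*exp(-sqrt(10)*z/4) + C2*exp(sqrt(10)*z/4)


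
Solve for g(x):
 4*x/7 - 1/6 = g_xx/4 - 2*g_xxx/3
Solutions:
 g(x) = C1 + C2*x + C3*exp(3*x/8) + 8*x^3/21 + 19*x^2/7


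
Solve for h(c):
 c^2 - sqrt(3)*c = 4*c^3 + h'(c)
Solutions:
 h(c) = C1 - c^4 + c^3/3 - sqrt(3)*c^2/2


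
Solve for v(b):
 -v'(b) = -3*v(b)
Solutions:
 v(b) = C1*exp(3*b)


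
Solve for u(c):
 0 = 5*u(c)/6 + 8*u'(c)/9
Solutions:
 u(c) = C1*exp(-15*c/16)


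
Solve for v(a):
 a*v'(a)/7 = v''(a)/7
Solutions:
 v(a) = C1 + C2*erfi(sqrt(2)*a/2)


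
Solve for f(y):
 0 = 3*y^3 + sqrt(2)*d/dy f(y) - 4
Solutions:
 f(y) = C1 - 3*sqrt(2)*y^4/8 + 2*sqrt(2)*y


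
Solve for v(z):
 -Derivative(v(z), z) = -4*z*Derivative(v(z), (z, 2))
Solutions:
 v(z) = C1 + C2*z^(5/4)


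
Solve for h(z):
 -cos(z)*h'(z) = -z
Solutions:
 h(z) = C1 + Integral(z/cos(z), z)


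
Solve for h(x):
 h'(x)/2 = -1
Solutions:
 h(x) = C1 - 2*x


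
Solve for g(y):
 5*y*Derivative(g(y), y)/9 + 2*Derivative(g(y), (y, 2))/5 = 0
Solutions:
 g(y) = C1 + C2*erf(5*y/6)


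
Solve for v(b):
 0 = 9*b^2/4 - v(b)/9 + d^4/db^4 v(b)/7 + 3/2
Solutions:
 v(b) = C1*exp(-sqrt(3)*7^(1/4)*b/3) + C2*exp(sqrt(3)*7^(1/4)*b/3) + C3*sin(sqrt(3)*7^(1/4)*b/3) + C4*cos(sqrt(3)*7^(1/4)*b/3) + 81*b^2/4 + 27/2


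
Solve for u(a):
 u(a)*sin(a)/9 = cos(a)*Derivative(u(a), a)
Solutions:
 u(a) = C1/cos(a)^(1/9)


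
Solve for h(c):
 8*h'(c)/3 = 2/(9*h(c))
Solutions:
 h(c) = -sqrt(C1 + 6*c)/6
 h(c) = sqrt(C1 + 6*c)/6


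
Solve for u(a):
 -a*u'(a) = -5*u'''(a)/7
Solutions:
 u(a) = C1 + Integral(C2*airyai(5^(2/3)*7^(1/3)*a/5) + C3*airybi(5^(2/3)*7^(1/3)*a/5), a)


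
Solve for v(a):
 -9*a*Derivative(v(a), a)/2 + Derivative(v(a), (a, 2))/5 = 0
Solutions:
 v(a) = C1 + C2*erfi(3*sqrt(5)*a/2)


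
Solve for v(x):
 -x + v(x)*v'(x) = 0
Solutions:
 v(x) = -sqrt(C1 + x^2)
 v(x) = sqrt(C1 + x^2)


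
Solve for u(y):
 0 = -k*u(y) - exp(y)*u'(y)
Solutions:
 u(y) = C1*exp(k*exp(-y))


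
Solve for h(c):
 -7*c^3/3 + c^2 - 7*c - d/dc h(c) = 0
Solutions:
 h(c) = C1 - 7*c^4/12 + c^3/3 - 7*c^2/2


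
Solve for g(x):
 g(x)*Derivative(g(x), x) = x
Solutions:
 g(x) = -sqrt(C1 + x^2)
 g(x) = sqrt(C1 + x^2)


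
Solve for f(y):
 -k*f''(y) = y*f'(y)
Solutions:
 f(y) = C1 + C2*sqrt(k)*erf(sqrt(2)*y*sqrt(1/k)/2)


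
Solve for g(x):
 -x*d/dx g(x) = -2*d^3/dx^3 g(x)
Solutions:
 g(x) = C1 + Integral(C2*airyai(2^(2/3)*x/2) + C3*airybi(2^(2/3)*x/2), x)


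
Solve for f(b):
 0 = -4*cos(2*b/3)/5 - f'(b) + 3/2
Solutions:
 f(b) = C1 + 3*b/2 - 6*sin(2*b/3)/5


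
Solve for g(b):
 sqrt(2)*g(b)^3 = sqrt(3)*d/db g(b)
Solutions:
 g(b) = -sqrt(6)*sqrt(-1/(C1 + sqrt(6)*b))/2
 g(b) = sqrt(6)*sqrt(-1/(C1 + sqrt(6)*b))/2


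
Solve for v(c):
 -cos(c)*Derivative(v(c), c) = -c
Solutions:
 v(c) = C1 + Integral(c/cos(c), c)


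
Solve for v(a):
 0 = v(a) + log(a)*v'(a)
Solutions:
 v(a) = C1*exp(-li(a))


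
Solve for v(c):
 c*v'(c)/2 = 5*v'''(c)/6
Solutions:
 v(c) = C1 + Integral(C2*airyai(3^(1/3)*5^(2/3)*c/5) + C3*airybi(3^(1/3)*5^(2/3)*c/5), c)


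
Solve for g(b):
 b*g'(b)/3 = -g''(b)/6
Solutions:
 g(b) = C1 + C2*erf(b)


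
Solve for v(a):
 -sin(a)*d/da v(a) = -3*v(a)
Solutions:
 v(a) = C1*(cos(a) - 1)^(3/2)/(cos(a) + 1)^(3/2)


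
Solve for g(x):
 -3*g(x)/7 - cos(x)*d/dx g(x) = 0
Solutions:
 g(x) = C1*(sin(x) - 1)^(3/14)/(sin(x) + 1)^(3/14)


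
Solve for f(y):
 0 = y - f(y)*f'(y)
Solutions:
 f(y) = -sqrt(C1 + y^2)
 f(y) = sqrt(C1 + y^2)


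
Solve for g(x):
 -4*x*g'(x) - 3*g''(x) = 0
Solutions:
 g(x) = C1 + C2*erf(sqrt(6)*x/3)


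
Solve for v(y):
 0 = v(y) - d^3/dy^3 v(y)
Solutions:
 v(y) = C3*exp(y) + (C1*sin(sqrt(3)*y/2) + C2*cos(sqrt(3)*y/2))*exp(-y/2)


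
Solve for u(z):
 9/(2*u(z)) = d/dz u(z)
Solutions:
 u(z) = -sqrt(C1 + 9*z)
 u(z) = sqrt(C1 + 9*z)


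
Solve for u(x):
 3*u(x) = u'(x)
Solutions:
 u(x) = C1*exp(3*x)


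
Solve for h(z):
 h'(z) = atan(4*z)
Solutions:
 h(z) = C1 + z*atan(4*z) - log(16*z^2 + 1)/8


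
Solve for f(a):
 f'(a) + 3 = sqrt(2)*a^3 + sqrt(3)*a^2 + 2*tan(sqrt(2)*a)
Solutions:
 f(a) = C1 + sqrt(2)*a^4/4 + sqrt(3)*a^3/3 - 3*a - sqrt(2)*log(cos(sqrt(2)*a))


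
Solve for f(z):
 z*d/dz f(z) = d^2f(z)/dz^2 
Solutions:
 f(z) = C1 + C2*erfi(sqrt(2)*z/2)


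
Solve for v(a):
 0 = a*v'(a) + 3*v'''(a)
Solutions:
 v(a) = C1 + Integral(C2*airyai(-3^(2/3)*a/3) + C3*airybi(-3^(2/3)*a/3), a)


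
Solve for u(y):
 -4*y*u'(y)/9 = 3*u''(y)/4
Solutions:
 u(y) = C1 + C2*erf(2*sqrt(6)*y/9)


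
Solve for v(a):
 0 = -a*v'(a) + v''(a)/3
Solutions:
 v(a) = C1 + C2*erfi(sqrt(6)*a/2)


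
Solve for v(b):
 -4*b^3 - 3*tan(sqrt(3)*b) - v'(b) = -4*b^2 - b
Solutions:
 v(b) = C1 - b^4 + 4*b^3/3 + b^2/2 + sqrt(3)*log(cos(sqrt(3)*b))


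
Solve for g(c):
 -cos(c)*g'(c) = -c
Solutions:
 g(c) = C1 + Integral(c/cos(c), c)


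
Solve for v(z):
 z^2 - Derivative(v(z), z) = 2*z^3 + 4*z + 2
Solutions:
 v(z) = C1 - z^4/2 + z^3/3 - 2*z^2 - 2*z


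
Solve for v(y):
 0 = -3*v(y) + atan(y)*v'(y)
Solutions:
 v(y) = C1*exp(3*Integral(1/atan(y), y))


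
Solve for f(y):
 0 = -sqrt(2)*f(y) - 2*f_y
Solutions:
 f(y) = C1*exp(-sqrt(2)*y/2)
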